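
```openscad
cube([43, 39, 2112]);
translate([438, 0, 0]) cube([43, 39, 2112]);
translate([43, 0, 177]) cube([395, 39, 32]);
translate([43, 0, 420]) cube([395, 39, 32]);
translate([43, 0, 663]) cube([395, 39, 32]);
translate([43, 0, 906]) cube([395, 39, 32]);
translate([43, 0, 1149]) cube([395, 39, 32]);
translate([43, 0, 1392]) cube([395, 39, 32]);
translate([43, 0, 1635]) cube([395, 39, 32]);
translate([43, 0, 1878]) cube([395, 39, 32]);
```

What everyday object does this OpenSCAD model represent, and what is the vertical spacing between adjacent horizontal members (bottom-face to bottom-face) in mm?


A ladder. The rung spacing is 243 mm.

Two tall 43×39 posts with 8 short bars between them — a ladder. Adjacent rungs sit at z = 177 and z = 420, so the spacing is 420 − 177 = 243 mm.


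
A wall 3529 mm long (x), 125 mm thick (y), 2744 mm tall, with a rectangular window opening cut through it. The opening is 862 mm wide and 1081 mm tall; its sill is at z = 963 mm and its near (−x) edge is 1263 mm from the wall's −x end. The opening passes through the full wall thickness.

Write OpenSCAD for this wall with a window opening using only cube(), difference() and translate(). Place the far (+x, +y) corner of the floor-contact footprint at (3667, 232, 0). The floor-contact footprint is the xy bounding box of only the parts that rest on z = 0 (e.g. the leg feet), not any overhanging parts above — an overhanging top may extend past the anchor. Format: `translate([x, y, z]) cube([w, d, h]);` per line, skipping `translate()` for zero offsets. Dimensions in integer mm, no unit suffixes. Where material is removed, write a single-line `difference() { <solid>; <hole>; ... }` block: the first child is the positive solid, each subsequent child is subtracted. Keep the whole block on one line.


difference() { translate([138, 107, 0]) cube([3529, 125, 2744]); translate([1401, 107, 963]) cube([862, 125, 1081]); }


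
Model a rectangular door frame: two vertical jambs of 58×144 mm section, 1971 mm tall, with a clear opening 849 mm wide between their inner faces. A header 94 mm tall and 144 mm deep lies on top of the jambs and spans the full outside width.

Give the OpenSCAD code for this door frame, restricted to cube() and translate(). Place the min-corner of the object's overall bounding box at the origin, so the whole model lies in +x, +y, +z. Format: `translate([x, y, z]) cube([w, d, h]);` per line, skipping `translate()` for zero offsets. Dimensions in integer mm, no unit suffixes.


cube([58, 144, 1971]);
translate([907, 0, 0]) cube([58, 144, 1971]);
translate([0, 0, 1971]) cube([965, 144, 94]);


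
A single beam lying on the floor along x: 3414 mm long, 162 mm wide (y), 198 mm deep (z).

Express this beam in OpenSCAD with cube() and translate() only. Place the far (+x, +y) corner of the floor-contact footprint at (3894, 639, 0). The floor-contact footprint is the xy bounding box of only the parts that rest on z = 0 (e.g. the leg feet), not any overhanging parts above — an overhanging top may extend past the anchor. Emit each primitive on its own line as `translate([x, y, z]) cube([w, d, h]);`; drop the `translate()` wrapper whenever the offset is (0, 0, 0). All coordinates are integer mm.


translate([480, 477, 0]) cube([3414, 162, 198]);


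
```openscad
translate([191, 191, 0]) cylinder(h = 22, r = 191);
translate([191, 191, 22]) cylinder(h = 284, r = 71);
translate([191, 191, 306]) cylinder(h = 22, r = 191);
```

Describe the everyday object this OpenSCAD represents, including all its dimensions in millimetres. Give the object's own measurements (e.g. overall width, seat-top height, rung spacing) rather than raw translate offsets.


A spool: two coaxial disc flanges of radius 191 mm and thickness 22 mm, joined by a core cylinder of radius 71 mm and height 284 mm. The lower flange rests on z = 0 and the three cylinders share a vertical axis.


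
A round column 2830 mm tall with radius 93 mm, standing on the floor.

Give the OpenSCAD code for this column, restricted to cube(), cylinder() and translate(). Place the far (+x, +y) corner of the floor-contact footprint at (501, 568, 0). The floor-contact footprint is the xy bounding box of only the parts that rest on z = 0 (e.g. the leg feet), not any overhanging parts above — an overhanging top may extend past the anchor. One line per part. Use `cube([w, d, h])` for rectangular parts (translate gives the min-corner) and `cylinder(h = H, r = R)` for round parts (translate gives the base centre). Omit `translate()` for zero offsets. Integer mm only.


translate([408, 475, 0]) cylinder(h = 2830, r = 93);


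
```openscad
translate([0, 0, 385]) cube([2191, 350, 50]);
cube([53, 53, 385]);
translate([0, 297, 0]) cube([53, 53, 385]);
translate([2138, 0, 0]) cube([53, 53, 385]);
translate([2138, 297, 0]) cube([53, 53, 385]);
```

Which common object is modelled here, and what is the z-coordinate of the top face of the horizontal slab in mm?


A bench. The seat-top height is 435 mm.

A long slab on four corner posts — a bench. The slab sits at z = 385 with thickness 50, so the top is 385 + 50 = 435 mm.


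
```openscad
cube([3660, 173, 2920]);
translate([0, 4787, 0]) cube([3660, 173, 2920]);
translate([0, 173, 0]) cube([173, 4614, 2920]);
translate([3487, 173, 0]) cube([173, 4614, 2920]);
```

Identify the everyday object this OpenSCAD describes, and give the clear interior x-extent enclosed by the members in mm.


A house (or room) frame. The interior width is 3314 mm.

Four 2920 mm walls enclosing a rectangle with no floor or roof — a room or house frame. Outside width is 3660 mm and wall thickness is 173 mm, so the interior width is 3660 − 2 × 173 = 3314 mm.


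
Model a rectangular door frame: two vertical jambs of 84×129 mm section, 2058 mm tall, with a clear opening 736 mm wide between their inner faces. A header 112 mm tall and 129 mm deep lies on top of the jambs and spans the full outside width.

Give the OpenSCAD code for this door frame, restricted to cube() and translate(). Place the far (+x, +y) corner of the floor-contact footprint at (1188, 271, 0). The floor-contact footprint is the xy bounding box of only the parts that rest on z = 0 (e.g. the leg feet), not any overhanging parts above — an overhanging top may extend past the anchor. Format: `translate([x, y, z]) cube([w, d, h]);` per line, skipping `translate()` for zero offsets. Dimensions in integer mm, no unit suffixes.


translate([284, 142, 0]) cube([84, 129, 2058]);
translate([1104, 142, 0]) cube([84, 129, 2058]);
translate([284, 142, 2058]) cube([904, 129, 112]);


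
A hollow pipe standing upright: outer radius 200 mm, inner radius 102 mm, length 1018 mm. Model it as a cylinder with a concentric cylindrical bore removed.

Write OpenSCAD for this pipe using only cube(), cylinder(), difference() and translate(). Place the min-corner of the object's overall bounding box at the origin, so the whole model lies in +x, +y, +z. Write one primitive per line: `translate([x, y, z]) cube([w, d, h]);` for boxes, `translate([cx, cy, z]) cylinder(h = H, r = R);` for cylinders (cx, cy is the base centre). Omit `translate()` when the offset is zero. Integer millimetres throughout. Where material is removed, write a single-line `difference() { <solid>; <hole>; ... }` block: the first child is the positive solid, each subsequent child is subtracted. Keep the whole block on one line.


difference() { translate([200, 200, 0]) cylinder(h = 1018, r = 200); translate([200, 200, 0]) cylinder(h = 1018, r = 102); }


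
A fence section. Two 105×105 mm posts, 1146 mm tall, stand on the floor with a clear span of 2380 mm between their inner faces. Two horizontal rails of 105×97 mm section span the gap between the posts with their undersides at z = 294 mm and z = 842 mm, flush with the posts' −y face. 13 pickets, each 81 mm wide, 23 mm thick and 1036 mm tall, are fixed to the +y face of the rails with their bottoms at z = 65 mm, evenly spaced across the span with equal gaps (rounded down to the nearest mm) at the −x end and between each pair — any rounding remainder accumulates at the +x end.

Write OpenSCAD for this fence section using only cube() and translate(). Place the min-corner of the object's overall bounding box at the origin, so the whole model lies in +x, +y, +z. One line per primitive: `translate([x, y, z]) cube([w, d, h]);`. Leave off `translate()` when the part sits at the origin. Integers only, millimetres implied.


cube([105, 105, 1146]);
translate([2485, 0, 0]) cube([105, 105, 1146]);
translate([105, 0, 294]) cube([2380, 105, 97]);
translate([105, 0, 842]) cube([2380, 105, 97]);
translate([199, 105, 65]) cube([81, 23, 1036]);
translate([374, 105, 65]) cube([81, 23, 1036]);
translate([549, 105, 65]) cube([81, 23, 1036]);
translate([724, 105, 65]) cube([81, 23, 1036]);
translate([899, 105, 65]) cube([81, 23, 1036]);
translate([1074, 105, 65]) cube([81, 23, 1036]);
translate([1249, 105, 65]) cube([81, 23, 1036]);
translate([1424, 105, 65]) cube([81, 23, 1036]);
translate([1599, 105, 65]) cube([81, 23, 1036]);
translate([1774, 105, 65]) cube([81, 23, 1036]);
translate([1949, 105, 65]) cube([81, 23, 1036]);
translate([2124, 105, 65]) cube([81, 23, 1036]);
translate([2299, 105, 65]) cube([81, 23, 1036]);


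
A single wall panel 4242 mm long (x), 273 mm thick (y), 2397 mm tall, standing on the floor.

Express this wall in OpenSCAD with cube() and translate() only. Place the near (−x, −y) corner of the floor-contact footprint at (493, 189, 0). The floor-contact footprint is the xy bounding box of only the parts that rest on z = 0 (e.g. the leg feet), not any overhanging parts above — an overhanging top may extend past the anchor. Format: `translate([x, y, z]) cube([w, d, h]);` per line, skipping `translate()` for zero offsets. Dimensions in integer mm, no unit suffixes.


translate([493, 189, 0]) cube([4242, 273, 2397]);


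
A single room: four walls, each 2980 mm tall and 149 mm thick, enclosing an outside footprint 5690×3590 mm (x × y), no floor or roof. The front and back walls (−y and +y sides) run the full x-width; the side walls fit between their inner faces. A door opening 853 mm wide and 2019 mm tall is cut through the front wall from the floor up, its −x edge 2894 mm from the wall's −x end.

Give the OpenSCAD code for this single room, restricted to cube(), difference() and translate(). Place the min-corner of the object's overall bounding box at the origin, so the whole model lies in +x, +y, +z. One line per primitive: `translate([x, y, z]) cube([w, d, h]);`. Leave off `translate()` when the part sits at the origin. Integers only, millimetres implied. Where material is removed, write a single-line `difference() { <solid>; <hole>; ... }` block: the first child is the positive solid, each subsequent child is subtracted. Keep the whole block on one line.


difference() { cube([5690, 149, 2980]); translate([2894, 0, 0]) cube([853, 149, 2019]); }
translate([0, 3441, 0]) cube([5690, 149, 2980]);
translate([0, 149, 0]) cube([149, 3292, 2980]);
translate([5541, 149, 0]) cube([149, 3292, 2980]);


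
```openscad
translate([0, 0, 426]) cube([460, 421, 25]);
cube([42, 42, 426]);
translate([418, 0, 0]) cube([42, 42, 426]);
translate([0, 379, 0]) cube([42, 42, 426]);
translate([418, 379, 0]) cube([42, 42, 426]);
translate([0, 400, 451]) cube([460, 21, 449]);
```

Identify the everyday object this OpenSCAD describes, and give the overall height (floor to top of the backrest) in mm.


A chair. The overall height is 900 mm.

A slab on four corner posts with a tall panel at the back — a chair. The seat slab sits at z = 426 with thickness 25, and the 449 mm backrest starts at the seat top, so the overall height is 426 + 25 + 449 = 900 mm.


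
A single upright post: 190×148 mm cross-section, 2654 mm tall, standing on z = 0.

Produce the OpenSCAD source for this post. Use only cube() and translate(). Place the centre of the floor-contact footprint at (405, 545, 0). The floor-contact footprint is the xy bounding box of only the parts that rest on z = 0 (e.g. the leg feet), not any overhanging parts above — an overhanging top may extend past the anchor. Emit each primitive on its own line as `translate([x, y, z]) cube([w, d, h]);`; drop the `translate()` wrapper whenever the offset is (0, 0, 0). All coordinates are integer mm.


translate([310, 471, 0]) cube([190, 148, 2654]);


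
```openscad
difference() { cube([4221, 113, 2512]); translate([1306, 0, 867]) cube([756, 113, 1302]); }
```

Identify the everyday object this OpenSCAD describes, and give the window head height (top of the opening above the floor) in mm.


A wall with a window opening. The window head height is 2169 mm.

A wall with a rectangular opening subtracted — a window. Sill at z = 867, opening 1302 mm tall, so the head is at 867 + 1302 = 2169 mm.


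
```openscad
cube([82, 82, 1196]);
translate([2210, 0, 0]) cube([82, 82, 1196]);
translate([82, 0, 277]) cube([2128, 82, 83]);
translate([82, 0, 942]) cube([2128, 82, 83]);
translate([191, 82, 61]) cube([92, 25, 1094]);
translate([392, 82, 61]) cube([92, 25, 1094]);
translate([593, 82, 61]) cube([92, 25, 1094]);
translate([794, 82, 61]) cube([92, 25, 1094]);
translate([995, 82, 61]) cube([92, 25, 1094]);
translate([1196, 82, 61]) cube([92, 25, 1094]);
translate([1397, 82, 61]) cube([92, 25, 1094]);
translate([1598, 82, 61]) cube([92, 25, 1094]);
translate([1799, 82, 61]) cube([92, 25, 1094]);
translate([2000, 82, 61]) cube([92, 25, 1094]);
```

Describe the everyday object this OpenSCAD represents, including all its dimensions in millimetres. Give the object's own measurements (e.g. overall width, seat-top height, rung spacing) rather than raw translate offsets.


A fence section. Two 82×82 mm posts, 1196 mm tall, stand on the floor with a clear span of 2128 mm between their inner faces. Two horizontal rails of 82×83 mm section span the gap between the posts with their undersides at z = 277 mm and z = 942 mm, flush with the posts' −y face. 10 pickets, each 92 mm wide, 25 mm thick and 1094 mm tall, are fixed to the +y face of the rails with their bottoms at z = 61 mm, spaced across the span with a 109 mm gap after the −x post and between neighbouring pickets, with 118 mm left before the +x post.


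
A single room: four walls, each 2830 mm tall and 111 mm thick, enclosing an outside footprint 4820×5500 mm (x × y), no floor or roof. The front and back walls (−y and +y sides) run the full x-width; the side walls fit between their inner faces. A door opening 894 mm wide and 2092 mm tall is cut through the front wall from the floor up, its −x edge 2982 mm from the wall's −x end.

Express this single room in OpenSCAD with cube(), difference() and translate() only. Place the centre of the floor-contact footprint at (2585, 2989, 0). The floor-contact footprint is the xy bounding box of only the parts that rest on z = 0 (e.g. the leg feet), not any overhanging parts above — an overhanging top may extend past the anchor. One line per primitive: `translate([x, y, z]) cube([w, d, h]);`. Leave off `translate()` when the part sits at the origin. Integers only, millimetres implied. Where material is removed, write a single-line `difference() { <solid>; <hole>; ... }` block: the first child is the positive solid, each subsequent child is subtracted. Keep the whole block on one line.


difference() { translate([175, 239, 0]) cube([4820, 111, 2830]); translate([3157, 239, 0]) cube([894, 111, 2092]); }
translate([175, 5628, 0]) cube([4820, 111, 2830]);
translate([175, 350, 0]) cube([111, 5278, 2830]);
translate([4884, 350, 0]) cube([111, 5278, 2830]);


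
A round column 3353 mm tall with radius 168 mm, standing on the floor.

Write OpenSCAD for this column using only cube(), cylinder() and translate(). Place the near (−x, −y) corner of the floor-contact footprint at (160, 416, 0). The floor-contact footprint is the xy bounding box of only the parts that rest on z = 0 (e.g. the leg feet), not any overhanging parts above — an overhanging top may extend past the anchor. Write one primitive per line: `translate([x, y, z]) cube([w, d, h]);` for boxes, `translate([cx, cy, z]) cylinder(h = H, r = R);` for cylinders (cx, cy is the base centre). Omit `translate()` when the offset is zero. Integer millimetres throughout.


translate([328, 584, 0]) cylinder(h = 3353, r = 168);


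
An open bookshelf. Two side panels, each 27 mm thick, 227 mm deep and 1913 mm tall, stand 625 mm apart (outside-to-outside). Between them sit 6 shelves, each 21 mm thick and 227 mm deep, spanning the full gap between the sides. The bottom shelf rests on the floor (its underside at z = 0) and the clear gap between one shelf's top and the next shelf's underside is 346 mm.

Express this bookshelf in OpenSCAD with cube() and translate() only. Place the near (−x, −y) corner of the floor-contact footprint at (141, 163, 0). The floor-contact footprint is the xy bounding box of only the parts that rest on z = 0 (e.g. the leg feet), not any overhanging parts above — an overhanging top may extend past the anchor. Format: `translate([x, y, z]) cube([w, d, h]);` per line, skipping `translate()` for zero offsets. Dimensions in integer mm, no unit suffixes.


translate([141, 163, 0]) cube([27, 227, 1913]);
translate([739, 163, 0]) cube([27, 227, 1913]);
translate([168, 163, 0]) cube([571, 227, 21]);
translate([168, 163, 367]) cube([571, 227, 21]);
translate([168, 163, 734]) cube([571, 227, 21]);
translate([168, 163, 1101]) cube([571, 227, 21]);
translate([168, 163, 1468]) cube([571, 227, 21]);
translate([168, 163, 1835]) cube([571, 227, 21]);


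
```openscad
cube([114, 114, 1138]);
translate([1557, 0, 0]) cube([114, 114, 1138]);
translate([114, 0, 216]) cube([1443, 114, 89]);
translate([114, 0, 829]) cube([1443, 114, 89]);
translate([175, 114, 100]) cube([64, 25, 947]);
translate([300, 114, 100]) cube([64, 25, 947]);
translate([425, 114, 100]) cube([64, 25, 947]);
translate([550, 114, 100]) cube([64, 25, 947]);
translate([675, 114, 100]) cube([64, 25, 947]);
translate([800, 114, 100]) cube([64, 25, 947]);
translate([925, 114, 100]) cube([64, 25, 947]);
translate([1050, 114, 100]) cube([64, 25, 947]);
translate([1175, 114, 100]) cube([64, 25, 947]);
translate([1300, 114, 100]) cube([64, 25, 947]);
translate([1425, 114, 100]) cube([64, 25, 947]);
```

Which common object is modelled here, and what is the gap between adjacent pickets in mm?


A fence section. The picket gap is 61 mm.

Two posts, two rails, 11 pickets — a fence section. Span 1443 mm holds 11 pickets of 64 mm with 12 equal gaps: ⌊(1443 − 11·64) / 12⌋ = 61 mm.


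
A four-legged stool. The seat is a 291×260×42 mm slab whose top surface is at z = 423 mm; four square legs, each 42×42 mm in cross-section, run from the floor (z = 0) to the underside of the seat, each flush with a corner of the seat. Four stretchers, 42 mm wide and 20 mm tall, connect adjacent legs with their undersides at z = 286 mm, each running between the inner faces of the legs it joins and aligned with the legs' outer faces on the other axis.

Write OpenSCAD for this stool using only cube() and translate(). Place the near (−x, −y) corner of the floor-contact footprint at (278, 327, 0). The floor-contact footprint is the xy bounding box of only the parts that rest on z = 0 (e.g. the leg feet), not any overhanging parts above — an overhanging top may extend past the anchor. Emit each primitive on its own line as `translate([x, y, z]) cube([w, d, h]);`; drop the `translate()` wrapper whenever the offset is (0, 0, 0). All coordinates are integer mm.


translate([278, 327, 381]) cube([291, 260, 42]);
translate([278, 327, 0]) cube([42, 42, 381]);
translate([527, 327, 0]) cube([42, 42, 381]);
translate([278, 545, 0]) cube([42, 42, 381]);
translate([527, 545, 0]) cube([42, 42, 381]);
translate([320, 327, 286]) cube([207, 42, 20]);
translate([320, 545, 286]) cube([207, 42, 20]);
translate([278, 369, 286]) cube([42, 176, 20]);
translate([527, 369, 286]) cube([42, 176, 20]);


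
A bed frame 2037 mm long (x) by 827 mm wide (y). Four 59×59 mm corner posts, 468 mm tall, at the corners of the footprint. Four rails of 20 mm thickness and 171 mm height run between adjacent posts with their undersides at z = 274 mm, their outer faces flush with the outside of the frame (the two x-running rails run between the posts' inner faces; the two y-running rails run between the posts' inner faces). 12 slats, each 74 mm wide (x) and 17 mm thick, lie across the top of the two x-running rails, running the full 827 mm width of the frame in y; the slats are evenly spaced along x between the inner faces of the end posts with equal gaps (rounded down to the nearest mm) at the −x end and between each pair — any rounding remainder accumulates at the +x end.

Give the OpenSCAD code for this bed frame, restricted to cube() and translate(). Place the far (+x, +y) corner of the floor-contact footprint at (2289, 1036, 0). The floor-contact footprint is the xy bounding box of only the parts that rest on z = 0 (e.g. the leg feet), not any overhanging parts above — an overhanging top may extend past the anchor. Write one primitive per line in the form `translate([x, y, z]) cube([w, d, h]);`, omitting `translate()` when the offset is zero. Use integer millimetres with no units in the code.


translate([252, 209, 0]) cube([59, 59, 468]);
translate([252, 977, 0]) cube([59, 59, 468]);
translate([2230, 209, 0]) cube([59, 59, 468]);
translate([2230, 977, 0]) cube([59, 59, 468]);
translate([311, 209, 274]) cube([1919, 20, 171]);
translate([311, 1016, 274]) cube([1919, 20, 171]);
translate([252, 268, 274]) cube([20, 709, 171]);
translate([2269, 268, 274]) cube([20, 709, 171]);
translate([390, 209, 445]) cube([74, 827, 17]);
translate([543, 209, 445]) cube([74, 827, 17]);
translate([696, 209, 445]) cube([74, 827, 17]);
translate([849, 209, 445]) cube([74, 827, 17]);
translate([1002, 209, 445]) cube([74, 827, 17]);
translate([1155, 209, 445]) cube([74, 827, 17]);
translate([1308, 209, 445]) cube([74, 827, 17]);
translate([1461, 209, 445]) cube([74, 827, 17]);
translate([1614, 209, 445]) cube([74, 827, 17]);
translate([1767, 209, 445]) cube([74, 827, 17]);
translate([1920, 209, 445]) cube([74, 827, 17]);
translate([2073, 209, 445]) cube([74, 827, 17]);


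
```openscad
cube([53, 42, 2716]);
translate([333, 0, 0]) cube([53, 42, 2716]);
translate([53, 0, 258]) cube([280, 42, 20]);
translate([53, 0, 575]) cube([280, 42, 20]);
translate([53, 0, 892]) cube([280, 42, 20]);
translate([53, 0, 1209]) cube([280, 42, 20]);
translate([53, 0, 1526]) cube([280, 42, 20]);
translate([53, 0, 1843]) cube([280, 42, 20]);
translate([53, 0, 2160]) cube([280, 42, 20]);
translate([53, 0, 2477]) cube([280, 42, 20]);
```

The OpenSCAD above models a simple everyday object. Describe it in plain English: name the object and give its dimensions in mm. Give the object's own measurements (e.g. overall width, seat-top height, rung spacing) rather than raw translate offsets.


A straight ladder. Two 53×42 mm vertical rails, 2716 mm tall, stand 386 mm apart (outside-to-outside) with their front faces coplanar on the −y side. 8 rungs, each 42 mm deep and 20 mm tall, span between the inner faces of the rails, front faces flush with the rails. The lowest rung's underside is at z = 258 mm and rungs are spaced 317 mm apart (underside to underside).


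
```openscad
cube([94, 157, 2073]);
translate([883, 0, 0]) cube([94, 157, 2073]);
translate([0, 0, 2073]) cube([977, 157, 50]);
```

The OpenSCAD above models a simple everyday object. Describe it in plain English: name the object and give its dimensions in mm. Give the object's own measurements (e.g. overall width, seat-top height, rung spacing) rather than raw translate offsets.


A door frame. The clear opening is 789 mm wide and 2073 mm high. Two 94 mm wide jambs, 157 mm deep, stand either side of the opening from the floor to the top of the opening. A 50 mm thick head sits across the top of both jambs, spanning the full outside width of the frame.


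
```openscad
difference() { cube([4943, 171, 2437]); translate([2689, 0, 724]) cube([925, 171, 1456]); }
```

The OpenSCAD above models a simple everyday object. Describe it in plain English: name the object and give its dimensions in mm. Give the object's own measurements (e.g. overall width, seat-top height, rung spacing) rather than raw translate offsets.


A wall 4943 mm long (x), 171 mm thick (y), 2437 mm tall, with a rectangular window opening cut through it. The opening is 925 mm wide and 1456 mm tall; its sill is at z = 724 mm and its near (−x) edge is 2689 mm from the wall's −x end. The opening passes through the full wall thickness.


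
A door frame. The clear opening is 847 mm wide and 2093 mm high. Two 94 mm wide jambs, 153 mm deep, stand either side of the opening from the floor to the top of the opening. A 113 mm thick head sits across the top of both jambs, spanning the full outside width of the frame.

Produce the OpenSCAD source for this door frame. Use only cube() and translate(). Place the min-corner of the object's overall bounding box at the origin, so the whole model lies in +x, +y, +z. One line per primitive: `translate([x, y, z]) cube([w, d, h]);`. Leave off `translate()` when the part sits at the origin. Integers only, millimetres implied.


cube([94, 153, 2093]);
translate([941, 0, 0]) cube([94, 153, 2093]);
translate([0, 0, 2093]) cube([1035, 153, 113]);


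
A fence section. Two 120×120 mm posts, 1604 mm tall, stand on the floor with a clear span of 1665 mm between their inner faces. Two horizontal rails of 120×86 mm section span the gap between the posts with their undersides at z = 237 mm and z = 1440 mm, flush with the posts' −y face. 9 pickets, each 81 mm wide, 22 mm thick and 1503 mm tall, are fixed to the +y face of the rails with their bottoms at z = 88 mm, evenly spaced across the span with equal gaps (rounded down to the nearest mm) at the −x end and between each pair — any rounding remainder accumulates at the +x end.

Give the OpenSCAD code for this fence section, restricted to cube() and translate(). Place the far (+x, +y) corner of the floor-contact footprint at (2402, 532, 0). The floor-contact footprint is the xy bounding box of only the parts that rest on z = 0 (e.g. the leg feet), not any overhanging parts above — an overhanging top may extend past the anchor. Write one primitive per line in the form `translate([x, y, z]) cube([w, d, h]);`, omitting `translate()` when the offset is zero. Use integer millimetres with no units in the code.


translate([497, 412, 0]) cube([120, 120, 1604]);
translate([2282, 412, 0]) cube([120, 120, 1604]);
translate([617, 412, 237]) cube([1665, 120, 86]);
translate([617, 412, 1440]) cube([1665, 120, 86]);
translate([710, 532, 88]) cube([81, 22, 1503]);
translate([884, 532, 88]) cube([81, 22, 1503]);
translate([1058, 532, 88]) cube([81, 22, 1503]);
translate([1232, 532, 88]) cube([81, 22, 1503]);
translate([1406, 532, 88]) cube([81, 22, 1503]);
translate([1580, 532, 88]) cube([81, 22, 1503]);
translate([1754, 532, 88]) cube([81, 22, 1503]);
translate([1928, 532, 88]) cube([81, 22, 1503]);
translate([2102, 532, 88]) cube([81, 22, 1503]);


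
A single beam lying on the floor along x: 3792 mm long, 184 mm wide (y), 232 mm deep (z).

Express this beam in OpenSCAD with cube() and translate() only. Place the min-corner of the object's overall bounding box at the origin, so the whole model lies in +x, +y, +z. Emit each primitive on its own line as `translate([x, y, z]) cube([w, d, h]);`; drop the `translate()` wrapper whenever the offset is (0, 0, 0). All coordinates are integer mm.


cube([3792, 184, 232]);


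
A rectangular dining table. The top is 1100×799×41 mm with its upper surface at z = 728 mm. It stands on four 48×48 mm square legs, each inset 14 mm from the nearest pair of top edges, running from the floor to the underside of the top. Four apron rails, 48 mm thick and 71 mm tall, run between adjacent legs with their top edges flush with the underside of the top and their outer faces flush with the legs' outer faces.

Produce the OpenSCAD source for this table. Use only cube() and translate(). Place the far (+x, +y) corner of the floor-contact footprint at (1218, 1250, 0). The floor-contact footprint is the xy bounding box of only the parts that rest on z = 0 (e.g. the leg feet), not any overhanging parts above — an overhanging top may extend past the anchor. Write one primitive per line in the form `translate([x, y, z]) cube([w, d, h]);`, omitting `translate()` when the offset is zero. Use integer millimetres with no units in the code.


// leg_h = 728 - 41 = 687
// apron z = 687 - 71 = 616
translate([132, 465, 687]) cube([1100, 799, 41]);
translate([146, 479, 0]) cube([48, 48, 687]);
translate([1170, 479, 0]) cube([48, 48, 687]);
translate([146, 1202, 0]) cube([48, 48, 687]);
translate([1170, 1202, 0]) cube([48, 48, 687]);
translate([194, 479, 616]) cube([976, 48, 71]);
translate([194, 1202, 616]) cube([976, 48, 71]);
translate([146, 527, 616]) cube([48, 675, 71]);
translate([1170, 527, 616]) cube([48, 675, 71]);


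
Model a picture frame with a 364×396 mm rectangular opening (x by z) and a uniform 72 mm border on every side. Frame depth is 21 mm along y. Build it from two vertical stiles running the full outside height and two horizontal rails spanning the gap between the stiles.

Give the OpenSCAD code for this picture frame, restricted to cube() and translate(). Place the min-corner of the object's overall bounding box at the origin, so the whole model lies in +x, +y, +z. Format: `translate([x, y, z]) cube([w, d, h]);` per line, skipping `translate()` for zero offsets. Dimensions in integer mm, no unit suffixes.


cube([72, 21, 540]);
translate([436, 0, 0]) cube([72, 21, 540]);
translate([72, 0, 0]) cube([364, 21, 72]);
translate([72, 0, 468]) cube([364, 21, 72]);


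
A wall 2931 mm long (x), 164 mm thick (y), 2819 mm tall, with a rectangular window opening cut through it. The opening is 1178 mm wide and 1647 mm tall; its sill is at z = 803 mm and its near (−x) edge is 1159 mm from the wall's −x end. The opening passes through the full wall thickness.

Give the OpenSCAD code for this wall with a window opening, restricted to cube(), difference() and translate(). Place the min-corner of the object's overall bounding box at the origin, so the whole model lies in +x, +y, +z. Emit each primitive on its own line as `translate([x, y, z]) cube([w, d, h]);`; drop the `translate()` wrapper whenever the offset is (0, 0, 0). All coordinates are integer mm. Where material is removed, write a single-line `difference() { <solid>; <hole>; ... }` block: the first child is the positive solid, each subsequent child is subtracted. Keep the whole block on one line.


difference() { cube([2931, 164, 2819]); translate([1159, 0, 803]) cube([1178, 164, 1647]); }


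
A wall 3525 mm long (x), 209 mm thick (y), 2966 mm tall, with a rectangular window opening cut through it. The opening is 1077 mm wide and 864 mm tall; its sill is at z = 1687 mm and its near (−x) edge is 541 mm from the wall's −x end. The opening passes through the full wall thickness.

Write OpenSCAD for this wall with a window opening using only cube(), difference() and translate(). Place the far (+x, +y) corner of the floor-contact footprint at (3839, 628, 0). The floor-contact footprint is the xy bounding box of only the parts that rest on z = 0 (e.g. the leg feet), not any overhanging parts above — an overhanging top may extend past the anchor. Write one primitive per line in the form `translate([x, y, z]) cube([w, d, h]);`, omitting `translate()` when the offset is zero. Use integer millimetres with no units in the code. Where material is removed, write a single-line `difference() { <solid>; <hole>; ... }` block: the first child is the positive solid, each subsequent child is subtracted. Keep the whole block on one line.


difference() { translate([314, 419, 0]) cube([3525, 209, 2966]); translate([855, 419, 1687]) cube([1077, 209, 864]); }


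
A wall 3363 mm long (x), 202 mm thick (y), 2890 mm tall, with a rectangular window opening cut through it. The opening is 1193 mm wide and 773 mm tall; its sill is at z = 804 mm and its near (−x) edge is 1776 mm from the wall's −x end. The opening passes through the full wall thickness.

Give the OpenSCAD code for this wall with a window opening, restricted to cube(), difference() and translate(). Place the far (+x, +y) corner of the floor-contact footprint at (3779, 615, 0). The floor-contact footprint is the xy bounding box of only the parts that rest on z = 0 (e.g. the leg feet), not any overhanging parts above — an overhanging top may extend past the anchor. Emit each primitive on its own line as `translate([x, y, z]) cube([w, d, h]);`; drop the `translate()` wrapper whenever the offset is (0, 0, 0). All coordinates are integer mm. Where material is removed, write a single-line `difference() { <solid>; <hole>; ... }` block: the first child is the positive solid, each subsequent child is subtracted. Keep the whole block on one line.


difference() { translate([416, 413, 0]) cube([3363, 202, 2890]); translate([2192, 413, 804]) cube([1193, 202, 773]); }


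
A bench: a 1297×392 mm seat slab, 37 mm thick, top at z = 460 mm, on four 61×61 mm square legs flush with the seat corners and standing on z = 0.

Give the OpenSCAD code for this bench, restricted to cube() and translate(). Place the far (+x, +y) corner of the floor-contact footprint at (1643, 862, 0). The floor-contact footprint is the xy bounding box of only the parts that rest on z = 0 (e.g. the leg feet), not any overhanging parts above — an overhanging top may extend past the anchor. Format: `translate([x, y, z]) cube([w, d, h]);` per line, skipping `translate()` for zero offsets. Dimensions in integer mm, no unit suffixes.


// leg_h = 460 − 37 = 423
translate([346, 470, 423]) cube([1297, 392, 37]);
translate([346, 470, 0]) cube([61, 61, 423]);
translate([346, 801, 0]) cube([61, 61, 423]);
translate([1582, 470, 0]) cube([61, 61, 423]);
translate([1582, 801, 0]) cube([61, 61, 423]);


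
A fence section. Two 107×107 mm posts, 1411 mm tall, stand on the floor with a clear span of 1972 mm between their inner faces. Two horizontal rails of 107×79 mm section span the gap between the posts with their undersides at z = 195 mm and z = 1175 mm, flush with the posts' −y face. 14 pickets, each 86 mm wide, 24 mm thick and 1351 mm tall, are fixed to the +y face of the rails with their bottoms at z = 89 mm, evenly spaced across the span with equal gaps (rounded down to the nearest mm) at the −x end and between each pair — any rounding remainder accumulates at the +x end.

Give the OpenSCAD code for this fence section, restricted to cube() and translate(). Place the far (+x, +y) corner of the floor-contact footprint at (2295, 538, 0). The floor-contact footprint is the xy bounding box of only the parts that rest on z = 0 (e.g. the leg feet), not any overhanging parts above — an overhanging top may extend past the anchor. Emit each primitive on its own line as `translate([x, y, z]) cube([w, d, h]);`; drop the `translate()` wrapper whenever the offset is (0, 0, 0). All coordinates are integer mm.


translate([109, 431, 0]) cube([107, 107, 1411]);
translate([2188, 431, 0]) cube([107, 107, 1411]);
translate([216, 431, 195]) cube([1972, 107, 79]);
translate([216, 431, 1175]) cube([1972, 107, 79]);
translate([267, 538, 89]) cube([86, 24, 1351]);
translate([404, 538, 89]) cube([86, 24, 1351]);
translate([541, 538, 89]) cube([86, 24, 1351]);
translate([678, 538, 89]) cube([86, 24, 1351]);
translate([815, 538, 89]) cube([86, 24, 1351]);
translate([952, 538, 89]) cube([86, 24, 1351]);
translate([1089, 538, 89]) cube([86, 24, 1351]);
translate([1226, 538, 89]) cube([86, 24, 1351]);
translate([1363, 538, 89]) cube([86, 24, 1351]);
translate([1500, 538, 89]) cube([86, 24, 1351]);
translate([1637, 538, 89]) cube([86, 24, 1351]);
translate([1774, 538, 89]) cube([86, 24, 1351]);
translate([1911, 538, 89]) cube([86, 24, 1351]);
translate([2048, 538, 89]) cube([86, 24, 1351]);


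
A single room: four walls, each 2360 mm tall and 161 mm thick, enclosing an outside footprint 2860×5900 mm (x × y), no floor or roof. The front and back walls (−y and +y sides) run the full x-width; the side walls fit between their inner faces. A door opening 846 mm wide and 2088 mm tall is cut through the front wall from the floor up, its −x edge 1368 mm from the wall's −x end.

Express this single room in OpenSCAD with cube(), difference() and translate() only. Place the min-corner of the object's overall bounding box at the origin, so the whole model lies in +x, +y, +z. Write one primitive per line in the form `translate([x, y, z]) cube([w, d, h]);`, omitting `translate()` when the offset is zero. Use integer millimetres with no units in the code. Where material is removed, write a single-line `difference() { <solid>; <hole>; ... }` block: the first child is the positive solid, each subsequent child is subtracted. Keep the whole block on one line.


difference() { cube([2860, 161, 2360]); translate([1368, 0, 0]) cube([846, 161, 2088]); }
translate([0, 5739, 0]) cube([2860, 161, 2360]);
translate([0, 161, 0]) cube([161, 5578, 2360]);
translate([2699, 161, 0]) cube([161, 5578, 2360]);


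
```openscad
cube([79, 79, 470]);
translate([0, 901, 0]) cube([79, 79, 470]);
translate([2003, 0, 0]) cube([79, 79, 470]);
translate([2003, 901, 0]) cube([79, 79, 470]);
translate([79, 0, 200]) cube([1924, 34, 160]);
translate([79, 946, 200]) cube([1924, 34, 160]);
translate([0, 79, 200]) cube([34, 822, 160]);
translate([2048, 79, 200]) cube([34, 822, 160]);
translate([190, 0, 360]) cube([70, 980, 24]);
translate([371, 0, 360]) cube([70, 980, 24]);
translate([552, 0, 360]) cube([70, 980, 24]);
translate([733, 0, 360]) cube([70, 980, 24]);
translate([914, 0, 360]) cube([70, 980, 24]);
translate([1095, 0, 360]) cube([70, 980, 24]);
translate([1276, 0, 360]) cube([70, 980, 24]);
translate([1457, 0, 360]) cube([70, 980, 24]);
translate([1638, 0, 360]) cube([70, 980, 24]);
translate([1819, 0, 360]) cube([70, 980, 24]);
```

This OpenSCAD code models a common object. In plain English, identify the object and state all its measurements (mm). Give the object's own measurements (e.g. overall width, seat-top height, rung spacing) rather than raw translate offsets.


A bed frame 2082 mm long (x) by 980 mm wide (y). Four 79×79 mm corner posts, 470 mm tall, at the corners of the footprint. Four rails of 34 mm thickness and 160 mm height run between adjacent posts with their undersides at z = 200 mm, their outer faces flush with the outside of the frame (the two x-running rails run between the posts' inner faces; the two y-running rails run between the posts' inner faces). 10 slats, each 70 mm wide (x) and 24 mm thick, lie across the top of the two x-running rails, running the full 980 mm width of the frame in y; along x they sit between the end posts with a 111 mm gap after the −x posts and between neighbouring slats, leaving 114 mm before the +x posts.


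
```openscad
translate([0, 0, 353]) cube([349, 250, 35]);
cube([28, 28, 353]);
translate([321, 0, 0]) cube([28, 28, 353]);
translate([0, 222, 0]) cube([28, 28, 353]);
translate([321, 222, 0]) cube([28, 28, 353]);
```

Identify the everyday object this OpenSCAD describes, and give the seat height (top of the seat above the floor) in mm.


A stool. The seat height is 388 mm.

A 349×250×35 slab at z = 353 on four corner posts — a stool. The seat top is 353 + 35 = 388 mm.


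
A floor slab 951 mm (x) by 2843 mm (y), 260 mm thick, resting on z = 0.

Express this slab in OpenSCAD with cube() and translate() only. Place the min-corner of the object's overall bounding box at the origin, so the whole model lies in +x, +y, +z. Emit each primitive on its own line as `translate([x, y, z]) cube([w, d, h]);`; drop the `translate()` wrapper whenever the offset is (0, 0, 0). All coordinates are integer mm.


cube([951, 2843, 260]);


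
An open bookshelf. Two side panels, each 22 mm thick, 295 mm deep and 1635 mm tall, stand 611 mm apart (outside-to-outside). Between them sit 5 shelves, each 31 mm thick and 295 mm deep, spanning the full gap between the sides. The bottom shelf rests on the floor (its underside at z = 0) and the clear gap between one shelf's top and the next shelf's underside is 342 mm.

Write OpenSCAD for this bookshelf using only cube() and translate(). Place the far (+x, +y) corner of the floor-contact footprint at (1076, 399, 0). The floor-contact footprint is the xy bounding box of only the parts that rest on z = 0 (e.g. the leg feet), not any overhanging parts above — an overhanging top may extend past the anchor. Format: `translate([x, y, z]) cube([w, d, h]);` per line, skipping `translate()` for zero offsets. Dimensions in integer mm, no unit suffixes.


translate([465, 104, 0]) cube([22, 295, 1635]);
translate([1054, 104, 0]) cube([22, 295, 1635]);
translate([487, 104, 0]) cube([567, 295, 31]);
translate([487, 104, 373]) cube([567, 295, 31]);
translate([487, 104, 746]) cube([567, 295, 31]);
translate([487, 104, 1119]) cube([567, 295, 31]);
translate([487, 104, 1492]) cube([567, 295, 31]);
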